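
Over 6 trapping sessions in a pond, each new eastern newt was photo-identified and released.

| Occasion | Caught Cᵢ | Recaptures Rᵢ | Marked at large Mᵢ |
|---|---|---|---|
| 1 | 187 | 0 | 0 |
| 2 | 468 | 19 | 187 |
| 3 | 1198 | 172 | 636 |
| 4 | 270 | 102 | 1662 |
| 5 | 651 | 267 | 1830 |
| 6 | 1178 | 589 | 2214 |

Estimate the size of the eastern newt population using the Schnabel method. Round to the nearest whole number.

Σ MᵢCᵢ = 0·187 + 187·468 + 636·1198 + 1662·270 + 1830·651 + 2214·1178 = 0 + 87516 + 761928 + 448740 + 1191330 + 2608092 = 5097606
Σ Rᵢ = 0 + 19 + 172 + 102 + 267 + 589 = 1149
N̂ = 5097606 / 1149 ≈ 4436.6 → 4437

N ≈ 4437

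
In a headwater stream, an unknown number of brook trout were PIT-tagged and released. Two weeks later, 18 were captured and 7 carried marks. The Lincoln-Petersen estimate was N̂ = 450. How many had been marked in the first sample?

From N = M·C/R: M = N·R / C = 450·7 / 18 = 3150 / 18 = 175.

M = 175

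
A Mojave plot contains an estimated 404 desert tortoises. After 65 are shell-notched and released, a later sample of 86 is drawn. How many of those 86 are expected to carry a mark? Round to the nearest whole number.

expected recaptures ≈ 14

Expected recaptures E[R] = M·C / N.
E[R] = 65 × 86 / 404 = 5590 / 404 ≈ 13.8 → 14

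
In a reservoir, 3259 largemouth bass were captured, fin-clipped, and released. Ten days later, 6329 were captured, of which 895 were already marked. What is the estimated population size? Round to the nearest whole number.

N ≈ 23,046

N = (3259 × 6329) / 895 = 20626211 / 895 ≈ 23046.0 → 23046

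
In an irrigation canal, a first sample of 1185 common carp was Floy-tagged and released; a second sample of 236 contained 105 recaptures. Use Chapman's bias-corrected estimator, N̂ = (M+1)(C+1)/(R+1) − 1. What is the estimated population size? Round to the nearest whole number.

N ≈ 2651

N̂ = (1185+1)(236+1)/(105+1) − 1 = 1186·237/106 − 1
= 281082/106 − 1 ≈ 2651.7 − 1 ≈ 2650.7 → 2651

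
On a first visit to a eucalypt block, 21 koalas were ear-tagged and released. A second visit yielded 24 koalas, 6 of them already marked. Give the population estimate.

N = 84

N = (21 × 24) / 6 = 504 / 6 = 84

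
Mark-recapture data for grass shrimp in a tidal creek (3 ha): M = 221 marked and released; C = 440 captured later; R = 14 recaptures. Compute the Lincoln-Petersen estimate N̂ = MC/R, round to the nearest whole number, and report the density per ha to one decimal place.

density ≈ 2315.3 grass shrimp per ha

N̂ = 221·440/14 = 97240/14 ≈ 6945.7 → 6946
Density = N̂ / area = 6946 / 3 ≈ 2315.33 → 2315.3 per ha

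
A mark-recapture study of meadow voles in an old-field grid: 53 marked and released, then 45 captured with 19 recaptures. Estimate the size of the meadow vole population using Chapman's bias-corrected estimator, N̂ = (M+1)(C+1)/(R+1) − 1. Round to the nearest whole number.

N̂ = (53+1)(45+1)/(19+1) − 1 = 54·46/20 − 1
= 2484/20 − 1 ≈ 124.2 − 1 ≈ 123.2 → 123

N ≈ 123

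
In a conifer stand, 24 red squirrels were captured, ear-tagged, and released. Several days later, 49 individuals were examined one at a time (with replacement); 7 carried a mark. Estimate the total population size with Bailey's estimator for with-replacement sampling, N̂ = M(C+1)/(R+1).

N = 150

N̂ = 24·(49+1)/(7+1) = 24·50/8 = 1200/8 = 150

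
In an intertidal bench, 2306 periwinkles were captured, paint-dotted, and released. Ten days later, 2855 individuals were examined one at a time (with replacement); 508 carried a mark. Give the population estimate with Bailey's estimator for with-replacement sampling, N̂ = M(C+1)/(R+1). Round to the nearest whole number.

N̂ = 2306·(2855+1)/(508+1) = 2306·2856/509 = 6585936/509 ≈ 12939.0 → 12939

N ≈ 12,939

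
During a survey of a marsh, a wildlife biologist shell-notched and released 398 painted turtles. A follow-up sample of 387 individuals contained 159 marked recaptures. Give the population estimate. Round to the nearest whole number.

N = (398 × 387) / 159 = 154026 / 159 ≈ 968.7 → 969

N ≈ 969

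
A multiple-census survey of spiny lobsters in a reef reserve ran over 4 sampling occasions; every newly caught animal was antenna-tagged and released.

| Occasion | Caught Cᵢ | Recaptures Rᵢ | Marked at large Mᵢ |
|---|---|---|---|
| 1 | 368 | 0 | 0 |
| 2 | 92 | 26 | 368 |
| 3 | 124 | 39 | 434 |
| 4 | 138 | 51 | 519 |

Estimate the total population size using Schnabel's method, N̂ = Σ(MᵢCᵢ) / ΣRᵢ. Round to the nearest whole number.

Σ MᵢCᵢ = 0·368 + 368·92 + 434·124 + 519·138 = 0 + 33856 + 53816 + 71622 = 159294
Σ Rᵢ = 0 + 26 + 39 + 51 = 116
N̂ = 159294 / 116 ≈ 1373.2 → 1373

N ≈ 1373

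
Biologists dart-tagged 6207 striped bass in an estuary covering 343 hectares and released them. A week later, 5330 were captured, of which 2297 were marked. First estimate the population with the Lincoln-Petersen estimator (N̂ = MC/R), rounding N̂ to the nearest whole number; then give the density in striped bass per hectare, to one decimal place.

density ≈ 42.0 striped bass per hectare

N̂ = 6207·5330/2297 = 33083310/2297 ≈ 14402.8 → 14403
Density = N̂ / area = 14403 / 343 ≈ 41.99 → 42.0 per hectare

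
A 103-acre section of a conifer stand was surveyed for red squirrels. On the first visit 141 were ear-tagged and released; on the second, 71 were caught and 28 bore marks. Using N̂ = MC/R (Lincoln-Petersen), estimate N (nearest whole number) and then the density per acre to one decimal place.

N̂ = 141·71/28 = 10011/28 ≈ 357.5 → 358
Density = N̂ / area = 358 / 103 ≈ 3.48 → 3.5 per acre

density ≈ 3.5 red squirrels per acre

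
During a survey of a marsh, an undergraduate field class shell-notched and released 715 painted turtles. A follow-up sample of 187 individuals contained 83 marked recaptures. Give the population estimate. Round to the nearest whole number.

N ≈ 1611

N = (715 × 187) / 83 = 133705 / 83 ≈ 1610.9 → 1611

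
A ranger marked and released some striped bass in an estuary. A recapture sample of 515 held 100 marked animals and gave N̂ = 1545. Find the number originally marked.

From N = M·C/R: M = N·R / C = 1545·100 / 515 = 154500 / 515 = 300.

M = 300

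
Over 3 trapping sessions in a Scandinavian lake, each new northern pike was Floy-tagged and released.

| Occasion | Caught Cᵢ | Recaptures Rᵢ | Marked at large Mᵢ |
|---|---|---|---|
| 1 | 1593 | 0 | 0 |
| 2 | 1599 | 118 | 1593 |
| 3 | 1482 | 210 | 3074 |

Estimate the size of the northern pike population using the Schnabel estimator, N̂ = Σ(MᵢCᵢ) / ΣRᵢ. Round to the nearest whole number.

Σ MᵢCᵢ = 0·1593 + 1593·1599 + 3074·1482 = 0 + 2547207 + 4555668 = 7102875
Σ Rᵢ = 0 + 118 + 210 = 328
N̂ = 7102875 / 328 ≈ 21655.1 → 21655

N ≈ 21,655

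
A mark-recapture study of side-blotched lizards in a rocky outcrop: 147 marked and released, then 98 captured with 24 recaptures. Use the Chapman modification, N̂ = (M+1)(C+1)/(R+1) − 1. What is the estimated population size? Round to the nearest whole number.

N̂ = (147+1)(98+1)/(24+1) − 1 = 148·99/25 − 1
= 14652/25 − 1 ≈ 586.1 − 1 ≈ 585.1 → 585

N ≈ 585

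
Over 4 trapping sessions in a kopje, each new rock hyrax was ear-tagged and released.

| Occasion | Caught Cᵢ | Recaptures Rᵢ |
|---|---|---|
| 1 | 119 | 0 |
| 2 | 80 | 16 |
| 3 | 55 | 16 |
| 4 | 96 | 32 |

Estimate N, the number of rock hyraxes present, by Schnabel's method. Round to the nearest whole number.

N ≈ 639

Marked at large before each occasion: Mᵢ = Σⱼ<ᵢ (Cⱼ − Rⱼ) → M1=0, M2=119, M3=183, M4=222
Σ MᵢCᵢ = 0·119 + 119·80 + 183·55 + 222·96 = 0 + 9520 + 10065 + 21312 = 40897
Σ Rᵢ = 0 + 16 + 16 + 32 = 64
N̂ = 40897 / 64 ≈ 639.0 → 639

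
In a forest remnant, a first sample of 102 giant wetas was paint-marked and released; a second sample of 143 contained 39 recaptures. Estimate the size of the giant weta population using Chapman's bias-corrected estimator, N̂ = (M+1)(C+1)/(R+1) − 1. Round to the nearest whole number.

N ≈ 370

N̂ = (102+1)(143+1)/(39+1) − 1 = 103·144/40 − 1
= 14832/40 − 1 ≈ 370.8 − 1 ≈ 369.8 → 370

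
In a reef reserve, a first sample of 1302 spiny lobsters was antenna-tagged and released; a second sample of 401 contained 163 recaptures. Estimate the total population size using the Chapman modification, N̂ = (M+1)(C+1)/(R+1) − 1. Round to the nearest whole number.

N̂ = (1302+1)(401+1)/(163+1) − 1 = 1303·402/164 − 1
= 523806/164 − 1 ≈ 3193.9 − 1 ≈ 3192.9 → 3193

N ≈ 3193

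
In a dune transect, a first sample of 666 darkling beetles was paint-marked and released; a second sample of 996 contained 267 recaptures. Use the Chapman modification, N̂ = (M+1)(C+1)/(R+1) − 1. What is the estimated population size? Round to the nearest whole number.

N̂ = (666+1)(996+1)/(267+1) − 1 = 667·997/268 − 1
= 664999/268 − 1 ≈ 2481.3 − 1 ≈ 2480.3 → 2480

N ≈ 2480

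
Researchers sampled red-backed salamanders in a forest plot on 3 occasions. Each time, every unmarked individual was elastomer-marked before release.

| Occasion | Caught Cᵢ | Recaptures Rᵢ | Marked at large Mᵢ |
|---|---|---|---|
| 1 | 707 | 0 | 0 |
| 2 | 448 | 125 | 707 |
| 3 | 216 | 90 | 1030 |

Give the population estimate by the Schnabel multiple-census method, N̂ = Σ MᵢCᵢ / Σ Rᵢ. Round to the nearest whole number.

N ≈ 2508

Σ MᵢCᵢ = 0·707 + 707·448 + 1030·216 = 0 + 316736 + 222480 = 539216
Σ Rᵢ = 0 + 125 + 90 = 215
N̂ = 539216 / 215 ≈ 2508.0 → 2508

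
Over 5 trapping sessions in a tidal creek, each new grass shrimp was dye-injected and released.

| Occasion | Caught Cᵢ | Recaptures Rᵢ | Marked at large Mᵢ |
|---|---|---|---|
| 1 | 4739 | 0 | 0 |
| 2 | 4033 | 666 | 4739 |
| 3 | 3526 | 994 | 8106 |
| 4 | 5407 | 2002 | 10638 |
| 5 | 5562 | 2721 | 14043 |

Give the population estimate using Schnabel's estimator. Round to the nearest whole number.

Σ MᵢCᵢ = 0·4739 + 4739·4033 + 8106·3526 + 10638·5407 + 14043·5562 = 0 + 19112387 + 28581756 + 57519666 + 78107166 = 183320975
Σ Rᵢ = 0 + 666 + 994 + 2002 + 2721 = 6383
N̂ = 183320975 / 6383 ≈ 28720.2 → 28720

N ≈ 28,720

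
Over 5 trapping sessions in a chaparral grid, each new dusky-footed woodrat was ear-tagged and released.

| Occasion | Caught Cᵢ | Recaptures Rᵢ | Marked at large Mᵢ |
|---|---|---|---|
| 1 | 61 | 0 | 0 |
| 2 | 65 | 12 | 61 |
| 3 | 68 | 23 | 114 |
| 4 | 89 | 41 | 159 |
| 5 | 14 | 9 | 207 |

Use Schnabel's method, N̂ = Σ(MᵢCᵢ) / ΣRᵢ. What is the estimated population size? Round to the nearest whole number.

N ≈ 338

Σ MᵢCᵢ = 0·61 + 61·65 + 114·68 + 159·89 + 207·14 = 0 + 3965 + 7752 + 14151 + 2898 = 28766
Σ Rᵢ = 0 + 12 + 23 + 41 + 9 = 85
N̂ = 28766 / 85 ≈ 338.4 → 338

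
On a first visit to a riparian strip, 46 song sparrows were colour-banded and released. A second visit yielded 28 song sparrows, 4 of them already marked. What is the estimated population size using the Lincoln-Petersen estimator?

The marked fraction in the recapture sample should equal the marked fraction in the population: 4/28 = 46/N.
N = (46 × 28) / 4 = 1288 / 4 = 322

N = 322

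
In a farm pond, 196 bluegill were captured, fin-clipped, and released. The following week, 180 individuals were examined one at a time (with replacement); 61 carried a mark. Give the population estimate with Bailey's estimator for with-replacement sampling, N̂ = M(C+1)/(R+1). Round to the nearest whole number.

N ≈ 572

N̂ = 196·(180+1)/(61+1) = 196·181/62 = 35476/62 ≈ 572.2 → 572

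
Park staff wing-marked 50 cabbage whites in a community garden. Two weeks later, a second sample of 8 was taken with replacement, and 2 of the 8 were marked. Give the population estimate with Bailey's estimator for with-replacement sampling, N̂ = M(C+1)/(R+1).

N̂ = 50·(8+1)/(2+1) = 50·9/3 = 450/3 = 150

N = 150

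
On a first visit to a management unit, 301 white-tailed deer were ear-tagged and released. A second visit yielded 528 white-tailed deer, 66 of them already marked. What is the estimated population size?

N = 2408

N = (301 × 528) / 66 = 158928 / 66 = 2408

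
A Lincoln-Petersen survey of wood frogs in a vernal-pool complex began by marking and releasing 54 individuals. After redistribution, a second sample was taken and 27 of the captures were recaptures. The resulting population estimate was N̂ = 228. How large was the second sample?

From N = M·C/R: C = N·R / M = 228·27 / 54 = 6156 / 54 = 114.

C = 114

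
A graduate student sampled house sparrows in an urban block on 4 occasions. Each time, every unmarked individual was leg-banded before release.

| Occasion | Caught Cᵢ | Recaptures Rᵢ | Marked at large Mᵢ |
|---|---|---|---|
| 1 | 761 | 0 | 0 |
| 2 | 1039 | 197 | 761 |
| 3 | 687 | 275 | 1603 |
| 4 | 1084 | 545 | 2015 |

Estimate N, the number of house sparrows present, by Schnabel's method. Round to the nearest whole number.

N ≈ 4008

Σ MᵢCᵢ = 0·761 + 761·1039 + 1603·687 + 2015·1084 = 0 + 790679 + 1101261 + 2184260 = 4076200
Σ Rᵢ = 0 + 197 + 275 + 545 = 1017
N̂ = 4076200 / 1017 ≈ 4008.1 → 4008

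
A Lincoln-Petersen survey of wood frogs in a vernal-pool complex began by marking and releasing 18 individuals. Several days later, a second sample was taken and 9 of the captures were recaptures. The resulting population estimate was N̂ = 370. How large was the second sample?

From N = M·C/R: C = N·R / M = 370·9 / 18 = 3330 / 18 = 185.

C = 185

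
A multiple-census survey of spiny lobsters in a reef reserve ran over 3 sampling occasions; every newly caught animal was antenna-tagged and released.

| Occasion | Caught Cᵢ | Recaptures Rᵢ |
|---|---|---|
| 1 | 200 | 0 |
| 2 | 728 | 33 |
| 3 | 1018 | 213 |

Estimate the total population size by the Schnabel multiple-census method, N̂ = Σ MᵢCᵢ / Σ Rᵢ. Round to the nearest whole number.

Marked at large before each occasion: Mᵢ = Σⱼ<ᵢ (Cⱼ − Rⱼ) → M1=0, M2=200, M3=895
Σ MᵢCᵢ = 0·200 + 200·728 + 895·1018 = 0 + 145600 + 911110 = 1056710
Σ Rᵢ = 0 + 33 + 213 = 246
N̂ = 1056710 / 246 ≈ 4295.6 → 4296

N ≈ 4296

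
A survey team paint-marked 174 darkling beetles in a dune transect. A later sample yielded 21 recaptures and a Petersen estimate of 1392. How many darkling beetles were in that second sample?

C = 168

From N = M·C/R: C = N·R / M = 1392·21 / 174 = 29232 / 174 = 168.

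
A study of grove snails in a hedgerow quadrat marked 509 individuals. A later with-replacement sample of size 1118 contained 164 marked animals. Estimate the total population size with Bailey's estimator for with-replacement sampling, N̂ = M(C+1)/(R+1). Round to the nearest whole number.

N̂ = 509·(1118+1)/(164+1) = 509·1119/165 = 569571/165 ≈ 3451.9 → 3452

N ≈ 3452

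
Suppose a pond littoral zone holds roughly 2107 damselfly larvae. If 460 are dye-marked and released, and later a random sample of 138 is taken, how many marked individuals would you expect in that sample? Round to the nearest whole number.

expected recaptures ≈ 30

Expected recaptures E[R] = M·C / N.
E[R] = 460 × 138 / 2107 = 63480 / 2107 ≈ 30.1 → 30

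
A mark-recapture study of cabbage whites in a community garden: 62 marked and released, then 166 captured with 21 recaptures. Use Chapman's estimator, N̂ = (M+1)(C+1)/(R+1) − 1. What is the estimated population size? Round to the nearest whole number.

N ≈ 477

N̂ = (62+1)(166+1)/(21+1) − 1 = 63·167/22 − 1
= 10521/22 − 1 ≈ 478.2 − 1 ≈ 477.2 → 477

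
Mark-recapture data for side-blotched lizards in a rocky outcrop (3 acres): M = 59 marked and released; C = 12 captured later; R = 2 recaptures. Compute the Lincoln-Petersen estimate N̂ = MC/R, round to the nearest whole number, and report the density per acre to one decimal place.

N̂ = 59·12/2 = 708/2 = 354
Density = N̂ / area = 354 / 3 = 118.0 per acre

density ≈ 118.0 side-blotched lizards per acre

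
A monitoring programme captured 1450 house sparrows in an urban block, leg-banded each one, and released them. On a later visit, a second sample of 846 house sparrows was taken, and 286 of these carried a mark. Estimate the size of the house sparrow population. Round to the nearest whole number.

If marked individuals mix randomly, R/C ≈ M/N, giving N ≈ M·C/R.
N = (1450 × 846) / 286 = 1226700 / 286 ≈ 4289.2 → 4289

N ≈ 4289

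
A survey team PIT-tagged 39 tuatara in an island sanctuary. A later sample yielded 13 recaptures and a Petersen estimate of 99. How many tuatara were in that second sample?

From N = M·C/R: C = N·R / M = 99·13 / 39 = 1287 / 39 = 33.

C = 33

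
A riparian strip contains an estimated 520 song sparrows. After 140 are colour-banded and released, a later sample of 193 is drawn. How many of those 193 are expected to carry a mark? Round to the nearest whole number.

The marked fraction of the population is 140/520, so in a sample of 193 expect C·(M/N) marked.
E[R] = 140 × 193 / 520 = 27020 / 520 ≈ 52.0 → 52

expected recaptures ≈ 52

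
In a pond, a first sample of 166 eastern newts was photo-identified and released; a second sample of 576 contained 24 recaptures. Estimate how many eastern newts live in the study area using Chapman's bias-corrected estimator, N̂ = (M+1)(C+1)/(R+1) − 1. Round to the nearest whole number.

N̂ = (166+1)(576+1)/(24+1) − 1 = 167·577/25 − 1
= 96359/25 − 1 ≈ 3854.4 − 1 ≈ 3853.4 → 3853

N ≈ 3853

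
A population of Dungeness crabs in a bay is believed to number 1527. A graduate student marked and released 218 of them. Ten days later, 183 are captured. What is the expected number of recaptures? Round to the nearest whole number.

expected recaptures ≈ 26

The marked fraction of the population is 218/1527, so in a sample of 183 expect C·(M/N) marked.
E[R] = 218 × 183 / 1527 = 39894 / 1527 ≈ 26.1 → 26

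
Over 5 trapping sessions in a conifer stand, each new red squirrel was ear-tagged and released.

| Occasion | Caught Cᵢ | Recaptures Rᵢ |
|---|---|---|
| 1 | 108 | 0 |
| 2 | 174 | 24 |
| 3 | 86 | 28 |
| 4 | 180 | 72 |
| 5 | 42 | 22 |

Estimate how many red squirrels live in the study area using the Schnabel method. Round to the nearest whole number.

Marked at large before each occasion: Mᵢ = Σⱼ<ᵢ (Cⱼ − Rⱼ) → M1=0, M2=108, M3=258, M4=316, M5=424
Σ MᵢCᵢ = 0·108 + 108·174 + 258·86 + 316·180 + 424·42 = 0 + 18792 + 22188 + 56880 + 17808 = 115668
Σ Rᵢ = 0 + 24 + 28 + 72 + 22 = 146
N̂ = 115668 / 146 ≈ 792.2 → 792

N ≈ 792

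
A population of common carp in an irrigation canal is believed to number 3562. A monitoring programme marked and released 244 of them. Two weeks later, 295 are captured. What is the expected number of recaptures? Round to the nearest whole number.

expected recaptures ≈ 20

Expected recaptures E[R] = M·C / N.
E[R] = 244 × 295 / 3562 = 71980 / 3562 ≈ 20.2 → 20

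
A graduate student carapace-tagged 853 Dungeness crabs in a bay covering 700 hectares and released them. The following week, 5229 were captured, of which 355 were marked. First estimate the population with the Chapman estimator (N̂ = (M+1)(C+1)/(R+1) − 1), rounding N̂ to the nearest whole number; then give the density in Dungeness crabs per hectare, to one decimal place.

N̂ = 854·5230/356 − 1 = 4466420/356 − 1 ≈ 12545.1 → 12545
Density = N̂ / area = 12545 / 700 ≈ 17.92 → 17.9 per hectare

density ≈ 17.9 Dungeness crabs per hectare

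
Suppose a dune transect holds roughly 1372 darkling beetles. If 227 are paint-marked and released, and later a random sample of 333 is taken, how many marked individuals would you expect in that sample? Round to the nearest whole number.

expected recaptures ≈ 55

The marked fraction of the population is 227/1372, so in a sample of 333 expect C·(M/N) marked.
E[R] = 227 × 333 / 1372 = 75591 / 1372 ≈ 55.1 → 55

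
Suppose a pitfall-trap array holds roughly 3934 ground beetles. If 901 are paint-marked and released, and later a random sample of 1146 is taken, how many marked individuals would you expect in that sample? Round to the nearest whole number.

The marked fraction of the population is 901/3934, so in a sample of 1146 expect C·(M/N) marked.
E[R] = 901 × 1146 / 3934 = 1032546 / 3934 ≈ 262.47 → 262

expected recaptures ≈ 262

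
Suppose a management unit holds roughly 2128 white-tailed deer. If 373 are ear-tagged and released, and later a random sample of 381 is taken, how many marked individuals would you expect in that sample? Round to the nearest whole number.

The marked fraction of the population is 373/2128, so in a sample of 381 expect C·(M/N) marked.
E[R] = 373 × 381 / 2128 = 142113 / 2128 ≈ 66.8 → 67

expected recaptures ≈ 67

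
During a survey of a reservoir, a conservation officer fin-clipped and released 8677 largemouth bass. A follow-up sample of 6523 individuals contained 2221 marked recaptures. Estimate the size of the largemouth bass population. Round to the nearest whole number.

The marked fraction in the recapture sample should equal the marked fraction in the population: 2221/6523 = 8677/N.
N = (8677 × 6523) / 2221 = 56600071 / 2221 ≈ 25484.0 → 25484

N ≈ 25,484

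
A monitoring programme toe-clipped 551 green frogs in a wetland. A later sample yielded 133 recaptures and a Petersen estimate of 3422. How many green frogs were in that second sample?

C = 826

From N = M·C/R: C = N·R / M = 3422·133 / 551 = 455126 / 551 = 826.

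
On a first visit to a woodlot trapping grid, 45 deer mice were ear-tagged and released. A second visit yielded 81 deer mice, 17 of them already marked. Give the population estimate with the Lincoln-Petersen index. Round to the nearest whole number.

N ≈ 214

Lincoln-Petersen assumes M/N = R/C, so N = M·C / R.
N = (45 × 81) / 17 = 3645 / 17 ≈ 214.4 → 214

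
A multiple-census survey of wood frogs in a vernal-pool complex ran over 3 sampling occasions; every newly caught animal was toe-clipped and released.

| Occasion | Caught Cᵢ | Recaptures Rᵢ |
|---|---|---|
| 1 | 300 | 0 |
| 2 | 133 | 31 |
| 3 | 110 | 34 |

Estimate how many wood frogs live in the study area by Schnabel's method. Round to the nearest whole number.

Marked at large before each occasion: Mᵢ = Σⱼ<ᵢ (Cⱼ − Rⱼ) → M1=0, M2=300, M3=402
Σ MᵢCᵢ = 0·300 + 300·133 + 402·110 = 0 + 39900 + 44220 = 84120
Σ Rᵢ = 0 + 31 + 34 = 65
N̂ = 84120 / 65 ≈ 1294.2 → 1294

N ≈ 1294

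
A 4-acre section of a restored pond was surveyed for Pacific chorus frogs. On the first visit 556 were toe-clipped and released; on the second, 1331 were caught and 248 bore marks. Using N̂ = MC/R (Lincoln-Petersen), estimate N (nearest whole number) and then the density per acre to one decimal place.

N̂ = 556·1331/248 = 740036/248 ≈ 2984.0 → 2984
Density = N̂ / area = 2984 / 4 = 746.0 per acre

density ≈ 746.0 Pacific chorus frogs per acre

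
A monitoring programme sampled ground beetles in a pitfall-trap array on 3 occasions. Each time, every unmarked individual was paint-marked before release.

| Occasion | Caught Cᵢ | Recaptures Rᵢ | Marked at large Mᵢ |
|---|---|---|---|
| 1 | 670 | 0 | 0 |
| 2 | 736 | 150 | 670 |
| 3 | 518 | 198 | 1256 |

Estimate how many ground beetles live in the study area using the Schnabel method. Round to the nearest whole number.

Σ MᵢCᵢ = 0·670 + 670·736 + 1256·518 = 0 + 493120 + 650608 = 1143728
Σ Rᵢ = 0 + 150 + 198 = 348
N̂ = 1143728 / 348 ≈ 3286.6 → 3287

N ≈ 3287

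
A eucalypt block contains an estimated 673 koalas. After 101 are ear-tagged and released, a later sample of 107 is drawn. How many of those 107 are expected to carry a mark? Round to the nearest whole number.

Expected recaptures E[R] = M·C / N.
E[R] = 101 × 107 / 673 = 10807 / 673 ≈ 16.1 → 16

expected recaptures ≈ 16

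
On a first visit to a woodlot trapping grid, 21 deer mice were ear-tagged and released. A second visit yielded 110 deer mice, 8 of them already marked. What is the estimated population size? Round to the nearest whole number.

N ≈ 289

The marked fraction in the recapture sample should equal the marked fraction in the population: 8/110 = 21/N.
N = (21 × 110) / 8 = 2310 / 8 ≈ 288.8 → 289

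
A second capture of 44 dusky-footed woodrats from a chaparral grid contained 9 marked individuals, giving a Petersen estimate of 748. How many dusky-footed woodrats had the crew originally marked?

From N = M·C/R: M = N·R / C = 748·9 / 44 = 6732 / 44 = 153.

M = 153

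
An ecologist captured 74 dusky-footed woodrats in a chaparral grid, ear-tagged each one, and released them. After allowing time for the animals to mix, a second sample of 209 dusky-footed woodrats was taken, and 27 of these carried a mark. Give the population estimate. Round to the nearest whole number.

N ≈ 573

If marked individuals mix randomly, R/C ≈ M/N, giving N ≈ M·C/R.
N = (74 × 209) / 27 = 15466 / 27 ≈ 572.8 → 573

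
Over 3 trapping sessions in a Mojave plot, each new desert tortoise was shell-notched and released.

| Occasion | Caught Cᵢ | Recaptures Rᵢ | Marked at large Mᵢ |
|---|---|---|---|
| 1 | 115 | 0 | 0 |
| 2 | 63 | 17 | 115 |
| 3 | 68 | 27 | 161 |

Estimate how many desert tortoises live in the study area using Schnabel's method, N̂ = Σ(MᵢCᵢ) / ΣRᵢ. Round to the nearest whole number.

N ≈ 413

Σ MᵢCᵢ = 0·115 + 115·63 + 161·68 = 0 + 7245 + 10948 = 18193
Σ Rᵢ = 0 + 17 + 27 = 44
N̂ = 18193 / 44 ≈ 413.48 → 413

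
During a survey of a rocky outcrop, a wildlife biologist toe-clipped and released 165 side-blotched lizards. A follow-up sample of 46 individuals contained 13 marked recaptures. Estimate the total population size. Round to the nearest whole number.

If marked individuals mix randomly, R/C ≈ M/N, giving N ≈ M·C/R.
N = (165 × 46) / 13 = 7590 / 13 ≈ 583.8 → 584

N ≈ 584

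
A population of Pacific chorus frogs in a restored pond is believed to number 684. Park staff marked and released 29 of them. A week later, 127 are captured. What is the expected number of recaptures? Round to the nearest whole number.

expected recaptures ≈ 5

The marked fraction of the population is 29/684, so in a sample of 127 expect C·(M/N) marked.
E[R] = 29 × 127 / 684 = 3683 / 684 ≈ 5.4 → 5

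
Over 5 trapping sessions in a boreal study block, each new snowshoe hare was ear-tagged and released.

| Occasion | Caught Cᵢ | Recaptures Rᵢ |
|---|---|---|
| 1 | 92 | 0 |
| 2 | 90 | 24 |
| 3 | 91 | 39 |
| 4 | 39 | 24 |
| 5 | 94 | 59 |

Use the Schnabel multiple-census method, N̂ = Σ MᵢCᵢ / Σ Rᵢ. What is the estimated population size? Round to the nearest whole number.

Marked at large before each occasion: Mᵢ = Σⱼ<ᵢ (Cⱼ − Rⱼ) → M1=0, M2=92, M3=158, M4=210, M5=225
Σ MᵢCᵢ = 0·92 + 92·90 + 158·91 + 210·39 + 225·94 = 0 + 8280 + 14378 + 8190 + 21150 = 51998
Σ Rᵢ = 0 + 24 + 39 + 24 + 59 = 146
N̂ = 51998 / 146 ≈ 356.2 → 356

N ≈ 356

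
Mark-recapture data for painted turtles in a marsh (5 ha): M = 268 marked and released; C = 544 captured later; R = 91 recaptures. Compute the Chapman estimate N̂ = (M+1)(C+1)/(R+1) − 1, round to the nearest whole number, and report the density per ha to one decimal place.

N̂ = 269·545/92 − 1 = 146605/92 − 1 ≈ 1592.5 → 1593
Density = N̂ / area = 1593 / 5 ≈ 318.60 → 318.6 per ha

density ≈ 318.6 painted turtles per ha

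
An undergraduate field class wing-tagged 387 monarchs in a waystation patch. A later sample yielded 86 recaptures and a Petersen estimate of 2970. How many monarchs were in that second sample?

C = 660

From N = M·C/R: C = N·R / M = 2970·86 / 387 = 255420 / 387 = 660.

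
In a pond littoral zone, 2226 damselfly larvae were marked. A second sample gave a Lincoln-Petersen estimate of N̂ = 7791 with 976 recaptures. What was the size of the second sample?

From N = M·C/R: C = N·R / M = 7791·976 / 2226 = 7604016 / 2226 = 3416.

C = 3416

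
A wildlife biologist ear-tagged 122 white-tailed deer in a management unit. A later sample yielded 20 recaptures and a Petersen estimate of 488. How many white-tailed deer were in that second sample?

C = 80

From N = M·C/R: C = N·R / M = 488·20 / 122 = 9760 / 122 = 80.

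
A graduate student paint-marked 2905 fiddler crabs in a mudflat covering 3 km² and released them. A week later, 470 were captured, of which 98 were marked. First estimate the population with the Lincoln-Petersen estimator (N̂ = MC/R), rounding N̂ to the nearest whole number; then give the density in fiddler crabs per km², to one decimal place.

density ≈ 4644.0 fiddler crabs per km²

N̂ = 2905·470/98 = 1365350/98 ≈ 13932.1 → 13932
Density = N̂ / area = 13932 / 3 = 4644.0 per km²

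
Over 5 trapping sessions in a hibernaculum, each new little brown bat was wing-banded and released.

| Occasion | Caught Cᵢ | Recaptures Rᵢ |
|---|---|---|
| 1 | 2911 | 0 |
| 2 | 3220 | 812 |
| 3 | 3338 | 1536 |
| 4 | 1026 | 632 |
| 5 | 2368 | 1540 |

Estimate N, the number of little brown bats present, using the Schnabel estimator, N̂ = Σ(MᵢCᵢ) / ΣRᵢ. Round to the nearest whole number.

N ≈ 11,555

Marked at large before each occasion: Mᵢ = Σⱼ<ᵢ (Cⱼ − Rⱼ) → M1=0, M2=2911, M3=5319, M4=7121, M5=7515
Σ MᵢCᵢ = 0·2911 + 2911·3220 + 5319·3338 + 7121·1026 + 7515·2368 = 0 + 9373420 + 17754822 + 7306146 + 17795520 = 52229908
Σ Rᵢ = 0 + 812 + 1536 + 632 + 1540 = 4520
N̂ = 52229908 / 4520 ≈ 11555.3 → 11555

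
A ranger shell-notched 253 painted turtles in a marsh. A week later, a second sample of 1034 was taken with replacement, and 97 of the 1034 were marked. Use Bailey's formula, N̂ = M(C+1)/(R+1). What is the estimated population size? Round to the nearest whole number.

N ≈ 2672

N̂ = 253·(1034+1)/(97+1) = 253·1035/98 = 261855/98 ≈ 2672.0 → 2672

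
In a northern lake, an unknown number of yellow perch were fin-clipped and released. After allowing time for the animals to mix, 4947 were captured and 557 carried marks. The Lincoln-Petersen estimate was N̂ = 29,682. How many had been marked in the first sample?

From N = M·C/R: M = N·R / C = 29682·557 / 4947 = 16532874 / 4947 = 3342.

M = 3342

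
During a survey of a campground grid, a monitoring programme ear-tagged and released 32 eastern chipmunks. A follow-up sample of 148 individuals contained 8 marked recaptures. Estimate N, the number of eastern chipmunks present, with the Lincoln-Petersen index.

If marked individuals mix randomly, R/C ≈ M/N, giving N ≈ M·C/R.
N = (32 × 148) / 8 = 4736 / 8 = 592

N = 592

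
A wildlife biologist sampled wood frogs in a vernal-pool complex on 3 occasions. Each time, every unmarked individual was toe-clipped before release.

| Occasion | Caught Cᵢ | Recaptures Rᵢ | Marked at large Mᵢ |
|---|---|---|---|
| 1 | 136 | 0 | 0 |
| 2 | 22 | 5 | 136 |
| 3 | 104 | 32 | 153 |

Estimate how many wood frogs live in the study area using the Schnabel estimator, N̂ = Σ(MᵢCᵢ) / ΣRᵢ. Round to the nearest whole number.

N ≈ 511

Σ MᵢCᵢ = 0·136 + 136·22 + 153·104 = 0 + 2992 + 15912 = 18904
Σ Rᵢ = 0 + 5 + 32 = 37
N̂ = 18904 / 37 ≈ 510.9 → 511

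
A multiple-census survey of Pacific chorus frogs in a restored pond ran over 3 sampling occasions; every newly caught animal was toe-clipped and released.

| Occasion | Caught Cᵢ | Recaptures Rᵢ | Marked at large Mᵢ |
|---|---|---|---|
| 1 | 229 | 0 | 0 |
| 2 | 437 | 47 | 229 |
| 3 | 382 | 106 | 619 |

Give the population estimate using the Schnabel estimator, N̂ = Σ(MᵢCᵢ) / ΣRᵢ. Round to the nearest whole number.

N ≈ 2200

Σ MᵢCᵢ = 0·229 + 229·437 + 619·382 = 0 + 100073 + 236458 = 336531
Σ Rᵢ = 0 + 47 + 106 = 153
N̂ = 336531 / 153 ≈ 2199.5 → 2200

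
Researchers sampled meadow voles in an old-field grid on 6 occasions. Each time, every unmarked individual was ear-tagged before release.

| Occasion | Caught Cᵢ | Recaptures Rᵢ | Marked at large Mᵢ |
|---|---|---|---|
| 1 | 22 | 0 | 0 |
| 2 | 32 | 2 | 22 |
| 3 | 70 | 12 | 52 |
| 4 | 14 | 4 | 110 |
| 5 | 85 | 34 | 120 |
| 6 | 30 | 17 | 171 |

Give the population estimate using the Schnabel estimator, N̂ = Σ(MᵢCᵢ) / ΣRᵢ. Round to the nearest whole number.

Σ MᵢCᵢ = 0·22 + 22·32 + 52·70 + 110·14 + 120·85 + 171·30 = 0 + 704 + 3640 + 1540 + 10200 + 5130 = 21214
Σ Rᵢ = 0 + 2 + 12 + 4 + 34 + 17 = 69
N̂ = 21214 / 69 ≈ 307.4 → 307

N ≈ 307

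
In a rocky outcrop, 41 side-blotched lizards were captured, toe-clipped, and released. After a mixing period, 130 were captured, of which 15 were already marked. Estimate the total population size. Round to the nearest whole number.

N = (41 × 130) / 15 = 5330 / 15 ≈ 355.3 → 355

N ≈ 355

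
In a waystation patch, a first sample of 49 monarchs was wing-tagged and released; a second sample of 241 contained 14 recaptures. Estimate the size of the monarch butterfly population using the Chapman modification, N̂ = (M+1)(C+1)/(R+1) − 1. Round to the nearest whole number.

N ≈ 806

N̂ = (49+1)(241+1)/(14+1) − 1 = 50·242/15 − 1
= 12100/15 − 1 ≈ 806.7 − 1 ≈ 805.7 → 806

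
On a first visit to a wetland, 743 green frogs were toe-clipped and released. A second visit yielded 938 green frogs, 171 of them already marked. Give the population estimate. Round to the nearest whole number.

N = (743 × 938) / 171 = 696934 / 171 ≈ 4075.6 → 4076

N ≈ 4076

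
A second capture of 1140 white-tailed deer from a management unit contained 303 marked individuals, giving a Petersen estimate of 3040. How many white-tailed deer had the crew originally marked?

From N = M·C/R: M = N·R / C = 3040·303 / 1140 = 921120 / 1140 = 808.

M = 808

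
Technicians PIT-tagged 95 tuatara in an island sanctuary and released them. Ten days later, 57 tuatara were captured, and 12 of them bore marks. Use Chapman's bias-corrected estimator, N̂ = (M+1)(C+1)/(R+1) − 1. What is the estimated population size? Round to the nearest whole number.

N̂ = (95+1)(57+1)/(12+1) − 1 = 96·58/13 − 1
= 5568/13 − 1 ≈ 428.3 − 1 ≈ 427.3 → 427

N ≈ 427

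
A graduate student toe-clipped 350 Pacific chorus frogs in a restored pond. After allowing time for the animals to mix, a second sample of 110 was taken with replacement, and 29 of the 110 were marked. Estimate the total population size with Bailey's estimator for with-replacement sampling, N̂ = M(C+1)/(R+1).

N = 1295

N̂ = 350·(110+1)/(29+1) = 350·111/30 = 38850/30 = 1295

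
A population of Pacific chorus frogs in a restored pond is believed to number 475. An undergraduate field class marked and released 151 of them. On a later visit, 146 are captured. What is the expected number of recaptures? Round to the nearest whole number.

expected recaptures ≈ 46

The marked fraction of the population is 151/475, so in a sample of 146 expect C·(M/N) marked.
E[R] = 151 × 146 / 475 = 22046 / 475 ≈ 46.4 → 46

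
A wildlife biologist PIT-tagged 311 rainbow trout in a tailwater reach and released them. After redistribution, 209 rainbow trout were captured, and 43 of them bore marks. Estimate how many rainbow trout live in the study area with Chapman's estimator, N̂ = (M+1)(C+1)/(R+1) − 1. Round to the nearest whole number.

N̂ = (311+1)(209+1)/(43+1) − 1 = 312·210/44 − 1
= 65520/44 − 1 ≈ 1489.1 − 1 ≈ 1488.1 → 1488

N ≈ 1488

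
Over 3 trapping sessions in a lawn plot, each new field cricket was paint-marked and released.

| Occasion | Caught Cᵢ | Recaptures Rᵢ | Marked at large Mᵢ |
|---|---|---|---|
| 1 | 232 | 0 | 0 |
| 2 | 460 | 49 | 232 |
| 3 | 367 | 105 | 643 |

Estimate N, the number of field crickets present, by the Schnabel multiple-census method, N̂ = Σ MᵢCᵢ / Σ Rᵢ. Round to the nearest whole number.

Σ MᵢCᵢ = 0·232 + 232·460 + 643·367 = 0 + 106720 + 235981 = 342701
Σ Rᵢ = 0 + 49 + 105 = 154
N̂ = 342701 / 154 ≈ 2225.3 → 2225

N ≈ 2225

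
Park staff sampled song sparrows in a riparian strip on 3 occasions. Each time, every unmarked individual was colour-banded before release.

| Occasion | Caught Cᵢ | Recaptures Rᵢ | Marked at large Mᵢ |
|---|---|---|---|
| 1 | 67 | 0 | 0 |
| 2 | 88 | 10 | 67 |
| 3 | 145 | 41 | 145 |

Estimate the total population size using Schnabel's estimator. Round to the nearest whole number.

Σ MᵢCᵢ = 0·67 + 67·88 + 145·145 = 0 + 5896 + 21025 = 26921
Σ Rᵢ = 0 + 10 + 41 = 51
N̂ = 26921 / 51 ≈ 527.9 → 528

N ≈ 528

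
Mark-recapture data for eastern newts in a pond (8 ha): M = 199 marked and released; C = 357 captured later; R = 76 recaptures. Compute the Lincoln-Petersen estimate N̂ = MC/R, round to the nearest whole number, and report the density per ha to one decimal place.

density ≈ 116.9 eastern newts per ha

N̂ = 199·357/76 = 71043/76 ≈ 934.8 → 935
Density = N̂ / area = 935 / 8 ≈ 116.88 → 116.9 per ha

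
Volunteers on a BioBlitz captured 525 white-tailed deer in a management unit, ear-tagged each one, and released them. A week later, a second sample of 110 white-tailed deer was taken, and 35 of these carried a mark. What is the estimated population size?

If marked individuals mix randomly, R/C ≈ M/N, giving N ≈ M·C/R.
N = (525 × 110) / 35 = 57750 / 35 = 1650

N = 1650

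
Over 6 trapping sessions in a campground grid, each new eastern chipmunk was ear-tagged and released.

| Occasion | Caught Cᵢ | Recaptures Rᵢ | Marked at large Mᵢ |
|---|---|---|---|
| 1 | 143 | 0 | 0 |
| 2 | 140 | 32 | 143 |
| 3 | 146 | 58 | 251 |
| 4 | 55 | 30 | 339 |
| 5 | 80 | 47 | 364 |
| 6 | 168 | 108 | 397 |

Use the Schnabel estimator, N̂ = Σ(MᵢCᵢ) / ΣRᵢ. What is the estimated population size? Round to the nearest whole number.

N ≈ 622

Σ MᵢCᵢ = 0·143 + 143·140 + 251·146 + 339·55 + 364·80 + 397·168 = 0 + 20020 + 36646 + 18645 + 29120 + 66696 = 171127
Σ Rᵢ = 0 + 32 + 58 + 30 + 47 + 108 = 275
N̂ = 171127 / 275 ≈ 622.3 → 622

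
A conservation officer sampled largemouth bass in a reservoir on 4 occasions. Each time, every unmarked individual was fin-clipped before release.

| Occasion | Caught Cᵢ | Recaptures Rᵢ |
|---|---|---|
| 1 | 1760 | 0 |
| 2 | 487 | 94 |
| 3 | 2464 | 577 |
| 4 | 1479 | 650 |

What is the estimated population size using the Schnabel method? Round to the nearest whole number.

Marked at large before each occasion: Mᵢ = Σⱼ<ᵢ (Cⱼ − Rⱼ) → M1=0, M2=1760, M3=2153, M4=4040
Σ MᵢCᵢ = 0·1760 + 1760·487 + 2153·2464 + 4040·1479 = 0 + 857120 + 5304992 + 5975160 = 12137272
Σ Rᵢ = 0 + 94 + 577 + 650 = 1321
N̂ = 12137272 / 1321 ≈ 9187.9 → 9188

N ≈ 9188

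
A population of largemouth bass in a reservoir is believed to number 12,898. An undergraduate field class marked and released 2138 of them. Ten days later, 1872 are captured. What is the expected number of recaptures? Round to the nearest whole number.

expected recaptures ≈ 310

Expected recaptures E[R] = M·C / N.
E[R] = 2138 × 1872 / 12898 = 4002336 / 12898 ≈ 310.3 → 310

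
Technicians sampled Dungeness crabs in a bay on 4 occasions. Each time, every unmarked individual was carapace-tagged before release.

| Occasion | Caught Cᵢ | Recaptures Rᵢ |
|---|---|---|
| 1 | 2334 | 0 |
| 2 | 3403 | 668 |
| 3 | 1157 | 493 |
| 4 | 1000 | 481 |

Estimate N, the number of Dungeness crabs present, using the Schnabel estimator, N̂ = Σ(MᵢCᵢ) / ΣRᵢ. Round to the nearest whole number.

N ≈ 11,900

Marked at large before each occasion: Mᵢ = Σⱼ<ᵢ (Cⱼ − Rⱼ) → M1=0, M2=2334, M3=5069, M4=5733
Σ MᵢCᵢ = 0·2334 + 2334·3403 + 5069·1157 + 5733·1000 = 0 + 7942602 + 5864833 + 5733000 = 19540435
Σ Rᵢ = 0 + 668 + 493 + 481 = 1642
N̂ = 19540435 / 1642 ≈ 11900.4 → 11900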